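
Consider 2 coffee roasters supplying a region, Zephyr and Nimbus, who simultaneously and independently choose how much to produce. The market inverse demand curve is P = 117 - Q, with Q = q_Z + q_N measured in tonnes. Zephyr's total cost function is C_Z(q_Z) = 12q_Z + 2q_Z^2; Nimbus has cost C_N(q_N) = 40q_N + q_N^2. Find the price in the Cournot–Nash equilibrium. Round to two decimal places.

Zephyr's profit: π_Z = (117 - Q)q_Z - (12q_Z + 2q_Z²). Setting ∂π_Z/∂q_Z = 0: 105 - 6q_Z - (q_N) = 0.
Nimbus's first-order condition: 77 - 4q_N - (q_Z) = 0.
Best responses: q_Z = (105 - q_N)/6, q_N = (77 - q_Z)/4.
Solving the pair: q_Z = 343/23, q_N = 357/23.
Total output Q = 700/23, so price P = 117 - 700/23 = 1991/23.

86.57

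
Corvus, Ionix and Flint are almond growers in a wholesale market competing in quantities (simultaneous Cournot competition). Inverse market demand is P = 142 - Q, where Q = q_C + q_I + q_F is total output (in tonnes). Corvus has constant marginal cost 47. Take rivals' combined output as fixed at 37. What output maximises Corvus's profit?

With rivals' combined output fixed at 37, Corvus's profit is π_C = (142 - 37 - q_C)q_C - (47q_C) = (105 - q_C)q_C - (47q_C).
∂π_C/∂q_C = 58 - 2q_C = 0, so q_C = 29.

29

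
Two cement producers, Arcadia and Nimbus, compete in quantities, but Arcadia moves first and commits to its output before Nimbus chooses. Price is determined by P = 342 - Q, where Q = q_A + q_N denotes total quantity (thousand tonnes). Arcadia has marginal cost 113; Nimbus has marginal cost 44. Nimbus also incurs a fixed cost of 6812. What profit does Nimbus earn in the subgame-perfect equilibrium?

5069

Solve by backward induction. Given q_A, the follower Nimbus maximises π_N = (342 - q_A - q_N)q_N - 44q_N.
Follower FOC: 298 - q_A - 2q_N = 0, so q_N(q_A) = (298 - q_A)/2.
Arcadia substitutes q_N(q_A) into its own profit: π_A = q_A(342 - q_A - (298 - q_A)/2) - 113q_A = (193 - (1/2)q_A)q_A - 113q_A.
Maximising: ∂π_A/∂q_A = 80 - q_A = 0, giving q_A = 80.
Then q_N = (298 - 80)/2 = 109.
Price P = 342 - 189 = 153.
Nimbus's profit: (153 - 44)·109 - 6812 = 5069.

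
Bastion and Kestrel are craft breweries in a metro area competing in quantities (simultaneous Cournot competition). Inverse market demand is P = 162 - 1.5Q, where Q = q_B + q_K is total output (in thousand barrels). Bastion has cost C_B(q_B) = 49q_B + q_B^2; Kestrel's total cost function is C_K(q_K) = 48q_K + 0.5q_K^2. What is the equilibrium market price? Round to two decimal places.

Bastion's profit: π_B = (162 - 1.5Q)q_B - (49q_B + q_B²). Setting ∂π_B/∂q_B = 0: 113 - 5q_B - (3/2)(q_K) = 0.
Kestrel's first-order condition: 114 - 4q_K - (3/2)(q_B) = 0.
Best responses: q_B = (113 - (3/2)q_K)/5, q_K = (114 - (3/2)q_B)/4.
Substituting one into the other gives q_B = 1124/71 and q_K = 1602/71.
Total output Q = 38.3944, so price P = 162 - (3/2)·38.3944 = 104.4085.

104.41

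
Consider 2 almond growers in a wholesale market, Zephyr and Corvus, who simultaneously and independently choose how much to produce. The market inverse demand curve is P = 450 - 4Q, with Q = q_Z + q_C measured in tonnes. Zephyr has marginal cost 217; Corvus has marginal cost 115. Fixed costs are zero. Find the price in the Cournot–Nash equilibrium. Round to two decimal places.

260.67

Zephyr's profit: π_Z = (450 - 4Q)q_Z - (217q_Z). Setting ∂π_Z/∂q_Z = 0: 233 - 8q_Z - 4(q_C) = 0.
Corvus's first-order condition: 335 - 8q_C - 4(q_Z) = 0.
Rearranging gives the reaction functions q_Z = (233 - 4q_C)/8 and q_C = (335 - 4q_Z)/8.
Solving the pair: q_Z = 131/12, q_C = 437/12.
Total output Q = 142/3, so price P = 450 - 4·(142/3) = 782/3.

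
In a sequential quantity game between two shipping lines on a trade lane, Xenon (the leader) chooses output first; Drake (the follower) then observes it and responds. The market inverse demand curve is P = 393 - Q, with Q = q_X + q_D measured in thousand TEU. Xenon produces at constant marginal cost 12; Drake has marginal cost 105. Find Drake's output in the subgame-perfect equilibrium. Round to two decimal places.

25.50

Solve by backward induction. Given q_X, the follower Drake maximises π_D = (393 - q_X - q_D)q_D - 105q_D.
Follower FOC: 288 - q_X - 2q_D = 0, so q_D(q_X) = (288 - q_X)/2.
Xenon substitutes q_D(q_X) into its own profit: π_X = q_X(393 - q_X - (288 - q_X)/2) - 12q_X = (249 - (1/2)q_X)q_X - 12q_X.
Leader FOC: 237 - q_X = 0, so q_X = 237.
Then q_D = (288 - 237)/2 = 51/2.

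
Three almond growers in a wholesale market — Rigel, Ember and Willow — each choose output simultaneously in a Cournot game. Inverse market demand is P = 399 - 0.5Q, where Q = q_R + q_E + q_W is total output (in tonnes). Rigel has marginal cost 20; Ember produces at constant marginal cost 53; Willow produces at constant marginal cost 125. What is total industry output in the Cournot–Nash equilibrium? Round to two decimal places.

Rigel's profit: π_R = (399 - 0.5Q)q_R - (20q_R). Setting ∂π_R/∂q_R = 0: 379 - q_R - (1/2)(q_E + q_W) = 0.
Ember's first-order condition: 346 - q_E - (1/2)(q_R + q_W) = 0.
Willow's first-order condition: 274 - q_W - (1/2)(q_R + q_E) = 0.
Summing all 3 equations gives 999 − 2Q = 0, hence Q = 999/2.
Back-substituting: q_R = (379 − 999/4)/(1/2) = 517/2, q_E = (346 − 999/4)/(1/2) = 385/2, q_W = (274 − 999/4)/(1/2) = 97/2.
Total output Q = 517/2 + 385/2 + 97/2 = 999/2.

499.50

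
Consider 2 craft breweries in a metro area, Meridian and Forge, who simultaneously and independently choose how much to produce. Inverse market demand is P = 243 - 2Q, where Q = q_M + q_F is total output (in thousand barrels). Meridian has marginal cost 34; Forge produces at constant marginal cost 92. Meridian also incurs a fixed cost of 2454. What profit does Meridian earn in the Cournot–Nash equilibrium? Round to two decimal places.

1506.50

Meridian's profit: π_M = (243 - 2Q)q_M - (34q_M). Setting ∂π_M/∂q_M = 0: 209 - 4q_M - 2(q_F) = 0.
Forge's first-order condition: 151 - 4q_F - 2(q_M) = 0.
Rearranging gives the reaction functions q_M = (209 - 2q_F)/4 and q_F = (151 - 2q_M)/4.
Substituting one into the other gives q_M = 89/2 and q_F = 31/2.
Price P = 243 - 2·60 = 123.
Meridian's profit: (123 - 34)·(89/2) - 2454 = 1506.5000.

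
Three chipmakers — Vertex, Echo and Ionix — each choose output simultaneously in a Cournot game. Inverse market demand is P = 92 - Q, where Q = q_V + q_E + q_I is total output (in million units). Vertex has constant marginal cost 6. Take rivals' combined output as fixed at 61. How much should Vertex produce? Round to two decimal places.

With rivals' combined output fixed at 61, Vertex's profit is π_V = (92 - 61 - q_V)q_V - (6q_V) = (31 - q_V)q_V - (6q_V).
∂π_V/∂q_V = 25 - 2q_V = 0, so q_V = 25/2.

12.50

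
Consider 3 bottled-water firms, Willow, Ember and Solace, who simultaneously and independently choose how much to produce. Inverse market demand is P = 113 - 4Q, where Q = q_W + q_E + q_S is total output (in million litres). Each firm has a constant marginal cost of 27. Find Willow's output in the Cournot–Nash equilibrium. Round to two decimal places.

Each firm earns π_i = (113 - 4Q)q_i - 27q_i.
Setting ∂π_i/∂q_i = 0 with rivals' quantities fixed: 86 - 8q_i - 4·Σ_{j≠i} q_j = 0.
With identical firms every q_j equals q_i, so Σ_{j≠i} q_j = 2q_i and 86 = 16q_i, giving q_i = 43/8.

5.38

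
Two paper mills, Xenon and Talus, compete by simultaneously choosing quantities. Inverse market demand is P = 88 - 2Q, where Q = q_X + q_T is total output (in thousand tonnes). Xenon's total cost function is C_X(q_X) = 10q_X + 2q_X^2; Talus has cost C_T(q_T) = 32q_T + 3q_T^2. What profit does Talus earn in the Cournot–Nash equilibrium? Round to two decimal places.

73.81

Xenon's profit: π_X = (88 - 2Q)q_X - (10q_X + 2q_X²). Setting ∂π_X/∂q_X = 0: 78 - 8q_X - 2(q_T) = 0.
Talus's profit: π_T = (88 - 2Q)q_T - (32q_T + 3q_T²). Setting ∂π_T/∂q_T = 0: 56 - 10q_T - 2(q_X) = 0.
Rearranging gives the reaction functions q_X = (78 - 2q_T)/8 and q_T = (56 - 2q_X)/10.
Solving the pair: q_X = 167/19, q_T = 73/19.
Price P = 88 - 2·(240/19) = 1192/19.
Talus's profit: (1192/19)·(73/19) - 32·(73/19) - 3(73/19)² = 73.8089.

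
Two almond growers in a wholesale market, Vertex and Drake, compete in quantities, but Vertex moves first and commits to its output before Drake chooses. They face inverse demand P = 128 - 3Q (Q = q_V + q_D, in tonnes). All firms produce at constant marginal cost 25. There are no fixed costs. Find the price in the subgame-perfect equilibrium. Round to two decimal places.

50.75

Solve by backward induction. Given q_V, the follower Drake maximises π_D = (128 - 3q_V - 3q_D)q_D - 25q_D.
Follower FOC: 103 - 3q_V - 6q_D = 0, so q_D(q_V) = (103 - 3q_V)/6.
The leader anticipates this reaction. Substituting into P = 128 - 3Q gives P = 153/2 - (3/2)q_V, so π_V = (153/2 - (3/2)q_V)q_V - 25q_V.
Leader FOC: 103/2 - 3q_V = 0, so q_V = 103/6.
Then q_D = (103 - 3·(103/6))/6 = 103/12.
Total output Q = 103/4, so price P = 128 - 3·(103/4) = 203/4.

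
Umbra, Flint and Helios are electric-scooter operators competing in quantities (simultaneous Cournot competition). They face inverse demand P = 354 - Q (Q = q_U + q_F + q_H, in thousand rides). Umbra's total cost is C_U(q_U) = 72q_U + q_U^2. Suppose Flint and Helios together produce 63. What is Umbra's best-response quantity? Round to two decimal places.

54.75

With rivals' combined output fixed at 63, Umbra's profit is π_U = (354 - 63 - q_U)q_U - (72q_U + q_U²) = (291 - q_U)q_U - (72q_U + q_U²).
∂π_U/∂q_U = 219 - 4q_U = 0, so q_U = 219/4.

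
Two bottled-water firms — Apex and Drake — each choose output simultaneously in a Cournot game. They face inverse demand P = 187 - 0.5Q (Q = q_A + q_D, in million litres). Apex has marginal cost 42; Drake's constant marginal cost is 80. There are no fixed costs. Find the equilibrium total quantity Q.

168

Apex's profit: π_A = (187 - 0.5Q)q_A - (42q_A). Setting ∂π_A/∂q_A = 0: 145 - q_A - (1/2)(q_D) = 0.
Drake's profit: π_D = (187 - 0.5Q)q_D - (80q_D). Setting ∂π_D/∂q_D = 0: 107 - q_D - (1/2)(q_A) = 0.
Rearranging gives the reaction functions q_A = (145 - (1/2)q_D) and q_D = (107 - (1/2)q_A).
Solving the pair: q_A = 122, q_D = 46.
Total output Q = 122 + 46 = 168.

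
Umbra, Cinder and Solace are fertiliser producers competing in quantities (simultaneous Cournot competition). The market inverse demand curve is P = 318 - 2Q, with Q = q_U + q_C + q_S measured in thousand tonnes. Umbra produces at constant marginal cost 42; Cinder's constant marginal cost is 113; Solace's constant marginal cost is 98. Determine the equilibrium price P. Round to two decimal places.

Umbra's profit: π_U = (318 - 2Q)q_U - (42q_U). Setting ∂π_U/∂q_U = 0: 276 - 4q_U - 2(q_C + q_S) = 0.
Cinder's profit: π_C = (318 - 2Q)q_C - (113q_C). Setting ∂π_C/∂q_C = 0: 205 - 4q_C - 2(q_U + q_S) = 0.
Solace's first-order condition: 220 - 4q_S - 2(q_U + q_C) = 0.
Adding the 3 conditions: 701 − 4Q − 4Q = 0, i.e. Q = 701/8.
Back-substituting: q_U = (276 − 701/4)/2 = 403/8, q_C = (205 − 701/4)/2 = 119/8, q_S = (220 − 701/4)/2 = 179/8.
Total output Q = 701/8, so price P = 318 - 2·(701/8) = 571/4.

142.75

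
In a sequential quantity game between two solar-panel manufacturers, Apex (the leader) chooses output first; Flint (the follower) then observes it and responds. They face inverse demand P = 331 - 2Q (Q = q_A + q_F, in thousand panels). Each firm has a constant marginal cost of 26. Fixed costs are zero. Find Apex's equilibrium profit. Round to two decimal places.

The follower Flint best-responds to any q_A: π_F = (331 - 2Q)q_F - 26q_F.
Setting the follower's marginal profit to zero, 305 - 2q_A - 4q_F = 0, i.e. q_F = (305 - 2q_A)/4.
Apex substitutes q_F(q_A) into its own profit: π_A = q_A(331 - 2q_A - (305 - 2q_A)/2) - 26q_A = (357/2 - q_A)q_A - 26q_A.
Maximising: ∂π_A/∂q_A = 305/2 - 2q_A = 0, giving q_A = 305/4.
Then q_F = (305 - 2·(305/4))/4 = 305/8.
Price P = 331 - 2·(915/8) = 409/4.
Apex's profit: (409/4 - 26)·(305/4) = 5814.0625.

5814.06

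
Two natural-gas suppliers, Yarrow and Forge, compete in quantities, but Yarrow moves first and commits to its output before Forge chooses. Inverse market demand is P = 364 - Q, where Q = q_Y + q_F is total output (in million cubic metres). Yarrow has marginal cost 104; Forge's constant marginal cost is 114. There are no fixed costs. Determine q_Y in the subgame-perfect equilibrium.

135

Solve by backward induction. Given q_Y, the follower Forge maximises π_F = (364 - q_Y - q_F)q_F - 114q_F.
Setting the follower's marginal profit to zero, 250 - q_Y - 2q_F = 0, i.e. q_F = (250 - q_Y)/2.
Yarrow substitutes q_F(q_Y) into its own profit: π_Y = q_Y(364 - q_Y - (250 - q_Y)/2) - 104q_Y = (239 - (1/2)q_Y)q_Y - 104q_Y.
Leader FOC: 135 - q_Y = 0, so q_Y = 135.
Then q_F = (250 - 135)/2 = 115/2.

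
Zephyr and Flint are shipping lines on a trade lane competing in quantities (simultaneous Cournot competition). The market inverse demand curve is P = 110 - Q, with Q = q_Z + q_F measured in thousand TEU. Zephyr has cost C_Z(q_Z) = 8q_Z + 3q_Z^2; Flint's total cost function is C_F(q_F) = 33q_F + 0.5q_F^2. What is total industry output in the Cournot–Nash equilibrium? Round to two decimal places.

Zephyr's profit: π_Z = (110 - Q)q_Z - (8q_Z + 3q_Z²). Setting ∂π_Z/∂q_Z = 0: 102 - 8q_Z - (q_F) = 0.
Flint's profit: π_F = (110 - Q)q_F - (33q_F + (1/2)q_F²). Setting ∂π_F/∂q_F = 0: 77 - 3q_F - (q_Z) = 0.
Best responses: q_Z = (102 - q_F)/8, q_F = (77 - q_Z)/3.
Substituting one into the other gives q_Z = 229/23 and q_F = 514/23.
Total output Q = 229/23 + 514/23 = 743/23.

32.30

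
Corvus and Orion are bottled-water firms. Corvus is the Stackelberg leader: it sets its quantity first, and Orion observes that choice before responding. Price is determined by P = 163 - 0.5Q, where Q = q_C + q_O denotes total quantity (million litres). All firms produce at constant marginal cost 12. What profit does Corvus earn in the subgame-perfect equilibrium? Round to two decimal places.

5700.25

The follower Orion best-responds to any q_C: π_O = (163 - 0.5Q)q_O - 12q_O.
∂π_O/∂q_O = 151 - (1/2)q_C - q_O = 0 gives the reaction function q_O = (151 - (1/2)q_C).
The leader anticipates this reaction. Substituting into P = 163 - 0.5Q gives P = 175/2 - (1/4)q_C, so π_C = (175/2 - (1/4)q_C)q_C - 12q_C.
The leader's first-order condition 151/2 - (1/2)q_C = 0 yields q_C = 151.
Then q_O = (151 - (1/2)·151) = 151/2.
Price P = 163 - (1/2)·(453/2) = 199/4.
Corvus's profit: (199/4 - 12)·151 = 5700.2500.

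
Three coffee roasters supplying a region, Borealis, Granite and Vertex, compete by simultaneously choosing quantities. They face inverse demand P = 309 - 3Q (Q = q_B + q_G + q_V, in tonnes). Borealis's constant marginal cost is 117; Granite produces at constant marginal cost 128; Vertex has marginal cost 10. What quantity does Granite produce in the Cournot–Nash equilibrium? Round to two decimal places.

4.33

Borealis's profit: π_B = (309 - 3Q)q_B - (117q_B). Setting ∂π_B/∂q_B = 0: 192 - 6q_B - 3(q_G + q_V) = 0.
Granite's profit: π_G = (309 - 3Q)q_G - (128q_G). Setting ∂π_G/∂q_G = 0: 181 - 6q_G - 3(q_B + q_V) = 0.
Vertex's first-order condition: 299 - 6q_V - 3(q_B + q_G) = 0.
Adding the 3 first-order conditions: 672 − 12Q = 0, so Q = 56.
Back-substituting: q_B = (192 − 168)/3 = 8, q_G = (181 − 168)/3 = 13/3, q_V = (299 − 168)/3 = 131/3.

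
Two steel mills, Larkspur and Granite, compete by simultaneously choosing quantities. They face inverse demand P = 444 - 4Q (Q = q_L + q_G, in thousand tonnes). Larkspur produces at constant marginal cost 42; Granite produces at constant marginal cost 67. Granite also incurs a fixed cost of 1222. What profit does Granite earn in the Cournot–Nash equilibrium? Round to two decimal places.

Larkspur's profit: π_L = (444 - 4Q)q_L - (42q_L). Setting ∂π_L/∂q_L = 0: 402 - 8q_L - 4(q_G) = 0.
Granite's profit: π_G = (444 - 4Q)q_G - (67q_G). Setting ∂π_G/∂q_G = 0: 377 - 8q_G - 4(q_L) = 0.
Best responses: q_L = (402 - 4q_G)/8, q_G = (377 - 4q_L)/8.
Substituting one into the other gives q_L = 427/12 and q_G = 88/3.
Price P = 444 - 4·(779/12) = 553/3.
Granite's profit: (553/3 - 67)·(88/3) - 1222 = 2219.7778.

2219.78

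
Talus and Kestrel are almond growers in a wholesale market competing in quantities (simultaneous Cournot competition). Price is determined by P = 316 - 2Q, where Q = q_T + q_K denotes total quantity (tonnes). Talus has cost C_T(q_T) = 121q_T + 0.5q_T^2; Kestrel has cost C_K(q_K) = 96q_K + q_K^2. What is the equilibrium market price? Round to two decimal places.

Talus's profit: π_T = (316 - 2Q)q_T - (121q_T + (1/2)q_T²). Setting ∂π_T/∂q_T = 0: 195 - 5q_T - 2(q_K) = 0.
Kestrel's first-order condition: 220 - 6q_K - 2(q_T) = 0.
Rearranging gives the reaction functions q_T = (195 - 2q_K)/5 and q_K = (220 - 2q_T)/6.
Substituting one into the other gives q_T = 365/13 and q_K = 355/13.
Total output Q = 720/13, so price P = 316 - 2·(720/13) = 205.2308.

205.23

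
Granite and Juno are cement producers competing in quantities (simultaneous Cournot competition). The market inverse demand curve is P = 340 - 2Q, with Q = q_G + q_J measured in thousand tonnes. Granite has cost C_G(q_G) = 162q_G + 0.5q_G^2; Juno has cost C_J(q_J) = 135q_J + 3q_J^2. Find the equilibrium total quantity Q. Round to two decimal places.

44.33

Granite's profit: π_G = (340 - 2Q)q_G - (162q_G + (1/2)q_G²). Setting ∂π_G/∂q_G = 0: 178 - 5q_G - 2(q_J) = 0.
Juno's profit: π_J = (340 - 2Q)q_J - (135q_J + 3q_J²). Setting ∂π_J/∂q_J = 0: 205 - 10q_J - 2(q_G) = 0.
Rearranging gives the reaction functions q_G = (178 - 2q_J)/5 and q_J = (205 - 2q_G)/10.
Substituting one into the other gives q_G = 685/23 and q_J = 669/46.
Total output Q = 685/23 + 669/46 = 44.3261.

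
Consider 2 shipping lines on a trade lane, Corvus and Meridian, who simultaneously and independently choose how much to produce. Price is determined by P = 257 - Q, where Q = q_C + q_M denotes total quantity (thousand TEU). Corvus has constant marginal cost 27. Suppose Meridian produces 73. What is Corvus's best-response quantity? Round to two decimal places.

With the rival's output fixed at 73, Corvus's profit is π_C = (257 - 73 - q_C)q_C - (27q_C) = (184 - q_C)q_C - (27q_C).
∂π_C/∂q_C = 157 - 2q_C = 0, so q_C = 157/2.

78.50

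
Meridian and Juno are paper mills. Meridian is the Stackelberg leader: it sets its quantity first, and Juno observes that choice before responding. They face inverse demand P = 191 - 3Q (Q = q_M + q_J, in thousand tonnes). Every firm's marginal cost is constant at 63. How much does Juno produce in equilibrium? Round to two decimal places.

10.67

Solve by backward induction. Given q_M, the follower Juno maximises π_J = (191 - 3q_M - 3q_J)q_J - 63q_J.
∂π_J/∂q_J = 128 - 3q_M - 6q_J = 0 gives the reaction function q_J = (128 - 3q_M)/6.
Meridian substitutes q_J(q_M) into its own profit: π_M = q_M(191 - 3q_M - (128 - 3q_M)/2) - 63q_M = (127 - (3/2)q_M)q_M - 63q_M.
Leader FOC: 64 - 3q_M = 0, so q_M = 64/3.
Then q_J = (128 - 3·(64/3))/6 = 32/3.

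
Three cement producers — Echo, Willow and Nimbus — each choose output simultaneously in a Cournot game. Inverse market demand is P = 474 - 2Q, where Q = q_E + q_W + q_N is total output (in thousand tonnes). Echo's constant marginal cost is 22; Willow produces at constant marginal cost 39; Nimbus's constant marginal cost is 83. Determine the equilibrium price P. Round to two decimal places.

Echo's profit: π_E = (474 - 2Q)q_E - (22q_E). Setting ∂π_E/∂q_E = 0: 452 - 4q_E - 2(q_W + q_N) = 0.
Willow's first-order condition: 435 - 4q_W - 2(q_E + q_N) = 0.
Nimbus's first-order condition: 391 - 4q_N - 2(q_E + q_W) = 0.
Adding the 3 conditions: 1278 − 4Q − 4Q = 0, i.e. Q = 639/4.
Back-substituting: q_E = (452 − 639/2)/2 = 265/4, q_W = (435 − 639/2)/2 = 231/4, q_N = (391 − 639/2)/2 = 143/4.
Total output Q = 639/4, so price P = 474 - 2·(639/4) = 309/2.

154.50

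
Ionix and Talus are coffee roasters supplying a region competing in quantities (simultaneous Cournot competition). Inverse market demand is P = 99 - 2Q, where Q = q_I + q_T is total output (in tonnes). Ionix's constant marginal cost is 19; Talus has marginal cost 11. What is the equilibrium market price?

Ionix's profit: π_I = (99 - 2Q)q_I - (19q_I). Setting ∂π_I/∂q_I = 0: 80 - 4q_I - 2(q_T) = 0.
Talus's first-order condition: 88 - 4q_T - 2(q_I) = 0.
Best responses: q_I = (80 - 2q_T)/4, q_T = (88 - 2q_I)/4.
Solving the pair: q_I = 12, q_T = 16.
Total output Q = 28, so price P = 99 - 2·28 = 43.

43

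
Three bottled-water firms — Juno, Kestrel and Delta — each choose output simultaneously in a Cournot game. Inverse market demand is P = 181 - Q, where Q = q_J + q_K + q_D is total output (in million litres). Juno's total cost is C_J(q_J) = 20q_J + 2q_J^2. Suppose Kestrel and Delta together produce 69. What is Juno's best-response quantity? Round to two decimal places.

With rivals' combined output fixed at 69, Juno's profit is π_J = (181 - 69 - q_J)q_J - (20q_J + 2q_J²) = (112 - q_J)q_J - (20q_J + 2q_J²).
∂π_J/∂q_J = 92 - 6q_J = 0, so q_J = 46/3.

15.33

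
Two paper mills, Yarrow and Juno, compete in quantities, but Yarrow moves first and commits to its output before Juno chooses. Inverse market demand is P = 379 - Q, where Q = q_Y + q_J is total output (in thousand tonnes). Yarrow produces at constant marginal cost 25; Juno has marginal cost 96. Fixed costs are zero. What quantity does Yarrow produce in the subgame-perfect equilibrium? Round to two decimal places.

Solve by backward induction. Given q_Y, the follower Juno maximises π_J = (379 - q_Y - q_J)q_J - 96q_J.
Follower FOC: 283 - q_Y - 2q_J = 0, so q_J(q_Y) = (283 - q_Y)/2.
The leader anticipates this reaction. Substituting into P = 379 - Q gives P = 475/2 - (1/2)q_Y, so π_Y = (475/2 - (1/2)q_Y)q_Y - 25q_Y.
The leader's first-order condition 425/2 - q_Y = 0 yields q_Y = 425/2.
Then q_J = (283 - 425/2)/2 = 141/4.

212.50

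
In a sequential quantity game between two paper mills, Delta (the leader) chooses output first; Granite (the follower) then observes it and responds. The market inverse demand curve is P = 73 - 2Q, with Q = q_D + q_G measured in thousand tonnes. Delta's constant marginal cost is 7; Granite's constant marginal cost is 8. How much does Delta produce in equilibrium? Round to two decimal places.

The follower Granite best-responds to any q_D: π_G = (73 - 2Q)q_G - 8q_G.
Setting the follower's marginal profit to zero, 65 - 2q_D - 4q_G = 0, i.e. q_G = (65 - 2q_D)/4.
Delta substitutes q_G(q_D) into its own profit: π_D = q_D(73 - 2q_D - (65 - 2q_D)/2) - 7q_D = (81/2 - q_D)q_D - 7q_D.
Maximising: ∂π_D/∂q_D = 67/2 - 2q_D = 0, giving q_D = 67/4.
Then q_G = (65 - 2·(67/4))/4 = 63/8.

16.75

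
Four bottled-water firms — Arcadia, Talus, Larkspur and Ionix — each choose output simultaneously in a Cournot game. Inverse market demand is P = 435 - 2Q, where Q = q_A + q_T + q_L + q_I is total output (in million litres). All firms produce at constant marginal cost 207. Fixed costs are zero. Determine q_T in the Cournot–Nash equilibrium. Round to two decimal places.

22.80

A representative firm's profit is π_i = q_i(435 - 2Q) - 207q_i.
Setting ∂π_i/∂q_i = 0 with rivals' quantities fixed: 228 - 4q_i - 2·Σ_{j≠i} q_j = 0.
With identical firms every q_j equals q_i, so Σ_{j≠i} q_j = 3q_i and 228 = 10q_i, giving q_i = 114/5.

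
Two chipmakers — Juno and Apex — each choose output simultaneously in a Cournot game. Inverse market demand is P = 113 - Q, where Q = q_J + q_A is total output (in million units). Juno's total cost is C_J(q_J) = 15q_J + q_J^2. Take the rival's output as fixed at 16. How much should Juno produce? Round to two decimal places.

With the rival's output fixed at 16, Juno's profit is π_J = (113 - 16 - q_J)q_J - (15q_J + q_J²) = (97 - q_J)q_J - (15q_J + q_J²).
∂π_J/∂q_J = 82 - 4q_J = 0, so q_J = 41/2.

20.50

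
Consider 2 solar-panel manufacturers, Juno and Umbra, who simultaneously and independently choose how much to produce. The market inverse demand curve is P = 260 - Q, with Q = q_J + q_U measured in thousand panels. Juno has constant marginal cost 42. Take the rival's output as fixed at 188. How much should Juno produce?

With the rival's output fixed at 188, Juno's profit is π_J = (260 - 188 - q_J)q_J - (42q_J) = (72 - q_J)q_J - (42q_J).
∂π_J/∂q_J = 30 - 2q_J = 0, so q_J = 15.

15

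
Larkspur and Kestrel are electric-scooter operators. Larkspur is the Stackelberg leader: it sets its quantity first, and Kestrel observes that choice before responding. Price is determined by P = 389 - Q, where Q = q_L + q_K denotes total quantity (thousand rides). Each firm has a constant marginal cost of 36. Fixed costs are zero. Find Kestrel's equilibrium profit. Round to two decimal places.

7788.06

Solve by backward induction. Given q_L, the follower Kestrel maximises π_K = (389 - q_L - q_K)q_K - 36q_K.
Setting the follower's marginal profit to zero, 353 - q_L - 2q_K = 0, i.e. q_K = (353 - q_L)/2.
The leader anticipates this reaction. Substituting into P = 389 - Q gives P = 425/2 - (1/2)q_L, so π_L = (425/2 - (1/2)q_L)q_L - 36q_L.
Maximising: ∂π_L/∂q_L = 353/2 - q_L = 0, giving q_L = 353/2.
Then q_K = (353 - 353/2)/2 = 353/4.
Price P = 389 - 1059/4 = 497/4.
Kestrel's profit: (497/4 - 36)·(353/4) = 7788.0625.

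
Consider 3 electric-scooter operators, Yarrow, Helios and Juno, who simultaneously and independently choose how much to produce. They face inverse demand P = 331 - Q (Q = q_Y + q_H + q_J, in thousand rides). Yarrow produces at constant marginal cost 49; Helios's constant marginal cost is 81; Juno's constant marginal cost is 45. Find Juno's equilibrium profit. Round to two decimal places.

6642.25

Yarrow's profit: π_Y = (331 - Q)q_Y - (49q_Y). Setting ∂π_Y/∂q_Y = 0: 282 - 2q_Y - (q_H + q_J) = 0.
Helios's first-order condition: 250 - 2q_H - (q_Y + q_J) = 0.
Juno's first-order condition: 286 - 2q_J - (q_Y + q_H) = 0.
Adding the 3 first-order conditions: 818 − 4Q = 0, so Q = 409/2.
Back-substituting: q_Y = (282 − 409/2) = 155/2, q_H = (250 − 409/2) = 91/2, q_J = (286 − 409/2) = 163/2.
Price P = 331 - 409/2 = 253/2.
Juno's profit: (253/2 - 45)·(163/2) = 6642.2500.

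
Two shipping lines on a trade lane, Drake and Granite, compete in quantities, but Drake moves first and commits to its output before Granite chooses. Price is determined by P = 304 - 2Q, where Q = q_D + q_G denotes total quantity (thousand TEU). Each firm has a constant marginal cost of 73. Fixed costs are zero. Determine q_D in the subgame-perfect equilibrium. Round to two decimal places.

Solve by backward induction. Given q_D, the follower Granite maximises π_G = (304 - 2q_D - 2q_G)q_G - 73q_G.
∂π_G/∂q_G = 231 - 2q_D - 4q_G = 0 gives the reaction function q_G = (231 - 2q_D)/4.
The leader anticipates this reaction. Substituting into P = 304 - 2Q gives P = 377/2 - q_D, so π_D = (377/2 - q_D)q_D - 73q_D.
Maximising: ∂π_D/∂q_D = 231/2 - 2q_D = 0, giving q_D = 231/4.
Then q_G = (231 - 2·(231/4))/4 = 231/8.

57.75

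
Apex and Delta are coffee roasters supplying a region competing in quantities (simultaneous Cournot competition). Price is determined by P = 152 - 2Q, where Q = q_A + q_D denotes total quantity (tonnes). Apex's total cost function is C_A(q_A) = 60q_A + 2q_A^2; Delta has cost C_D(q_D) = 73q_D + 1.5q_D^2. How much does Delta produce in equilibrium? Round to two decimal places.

Apex's profit: π_A = (152 - 2Q)q_A - (60q_A + 2q_A²). Setting ∂π_A/∂q_A = 0: 92 - 8q_A - 2(q_D) = 0.
Delta's first-order condition: 79 - 7q_D - 2(q_A) = 0.
Best responses: q_A = (92 - 2q_D)/8, q_D = (79 - 2q_A)/7.
Substituting one into the other gives q_A = 243/26 and q_D = 112/13.

8.62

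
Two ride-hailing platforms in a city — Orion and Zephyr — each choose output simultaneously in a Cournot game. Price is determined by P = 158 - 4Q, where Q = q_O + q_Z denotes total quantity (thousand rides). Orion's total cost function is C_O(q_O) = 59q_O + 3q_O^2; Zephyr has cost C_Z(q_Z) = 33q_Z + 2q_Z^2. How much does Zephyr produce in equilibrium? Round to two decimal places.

Orion's profit: π_O = (158 - 4Q)q_O - (59q_O + 3q_O²). Setting ∂π_O/∂q_O = 0: 99 - 14q_O - 4(q_Z) = 0.
Zephyr's profit: π_Z = (158 - 4Q)q_Z - (33q_Z + 2q_Z²). Setting ∂π_Z/∂q_Z = 0: 125 - 12q_Z - 4(q_O) = 0.
So q_O = (99 - 4q_Z)/14 and q_Z = (125 - 4q_O)/12.
Substituting one into the other gives q_O = 86/19 and q_Z = 677/76.

8.91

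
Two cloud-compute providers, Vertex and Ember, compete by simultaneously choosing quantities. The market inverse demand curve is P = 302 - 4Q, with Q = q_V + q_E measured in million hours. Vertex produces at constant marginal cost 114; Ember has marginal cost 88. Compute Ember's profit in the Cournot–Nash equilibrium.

Vertex's profit: π_V = (302 - 4Q)q_V - (114q_V). Setting ∂π_V/∂q_V = 0: 188 - 8q_V - 4(q_E) = 0.
Ember's profit: π_E = (302 - 4Q)q_E - (88q_E). Setting ∂π_E/∂q_E = 0: 214 - 8q_E - 4(q_V) = 0.
So q_V = (188 - 4q_E)/8 and q_E = (214 - 4q_V)/8.
Substituting one into the other gives q_V = 27/2 and q_E = 20.
Price P = 302 - 4·(67/2) = 168.
Ember's profit: (168 - 88)·20 = 1600.

1600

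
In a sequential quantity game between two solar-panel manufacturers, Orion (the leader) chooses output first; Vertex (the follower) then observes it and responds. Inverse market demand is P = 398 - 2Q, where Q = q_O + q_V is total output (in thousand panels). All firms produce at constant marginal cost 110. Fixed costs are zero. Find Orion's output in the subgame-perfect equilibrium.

Solve by backward induction. Given q_O, the follower Vertex maximises π_V = (398 - 2q_O - 2q_V)q_V - 110q_V.
∂π_V/∂q_V = 288 - 2q_O - 4q_V = 0 gives the reaction function q_V = (288 - 2q_O)/4.
Orion substitutes q_V(q_O) into its own profit: π_O = q_O(398 - 2q_O - (288 - 2q_O)/2) - 110q_O = (254 - q_O)q_O - 110q_O.
The leader's first-order condition 144 - 2q_O = 0 yields q_O = 72.
Then q_V = (288 - 2·72)/4 = 36.

72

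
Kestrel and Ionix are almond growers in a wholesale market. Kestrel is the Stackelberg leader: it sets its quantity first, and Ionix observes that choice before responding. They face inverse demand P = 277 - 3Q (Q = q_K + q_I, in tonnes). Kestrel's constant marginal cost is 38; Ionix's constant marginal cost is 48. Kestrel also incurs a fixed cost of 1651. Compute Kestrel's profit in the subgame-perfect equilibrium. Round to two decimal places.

The follower Ionix best-responds to any q_K: π_I = (277 - 3Q)q_I - 48q_I.
∂π_I/∂q_I = 229 - 3q_K - 6q_I = 0 gives the reaction function q_I = (229 - 3q_K)/6.
The leader anticipates this reaction. Substituting into P = 277 - 3Q gives P = 325/2 - (3/2)q_K, so π_K = (325/2 - (3/2)q_K)q_K - 38q_K.
The leader's first-order condition 249/2 - 3q_K = 0 yields q_K = 83/2.
Then q_I = (229 - 3·(83/2))/6 = 209/12.
Price P = 277 - 3·(707/12) = 401/4.
Kestrel's profit: (401/4 - 38)·(83/2) - 1651 = 932.3750.

932.38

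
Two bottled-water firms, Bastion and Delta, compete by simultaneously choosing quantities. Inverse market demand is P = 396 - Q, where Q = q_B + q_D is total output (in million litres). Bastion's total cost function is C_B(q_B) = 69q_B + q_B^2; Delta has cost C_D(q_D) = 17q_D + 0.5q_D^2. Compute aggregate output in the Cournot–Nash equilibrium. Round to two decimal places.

162.82

Bastion's profit: π_B = (396 - Q)q_B - (69q_B + q_B²). Setting ∂π_B/∂q_B = 0: 327 - 4q_B - (q_D) = 0.
Delta's profit: π_D = (396 - Q)q_D - (17q_D + (1/2)q_D²). Setting ∂π_D/∂q_D = 0: 379 - 3q_D - (q_B) = 0.
Best responses: q_B = (327 - q_D)/4, q_D = (379 - q_B)/3.
Solving the pair: q_B = 602/11, q_D = 1189/11.
Total output Q = 602/11 + 1189/11 = 1791/11.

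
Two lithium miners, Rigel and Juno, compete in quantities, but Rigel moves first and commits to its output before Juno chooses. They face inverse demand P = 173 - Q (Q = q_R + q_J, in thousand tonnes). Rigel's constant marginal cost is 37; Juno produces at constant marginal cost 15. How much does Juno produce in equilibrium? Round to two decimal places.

50.50

The follower Juno best-responds to any q_R: π_J = (173 - Q)q_J - 15q_J.
Follower FOC: 158 - q_R - 2q_J = 0, so q_J(q_R) = (158 - q_R)/2.
The leader anticipates this reaction. Substituting into P = 173 - Q gives P = 94 - (1/2)q_R, so π_R = (94 - (1/2)q_R)q_R - 37q_R.
The leader's first-order condition 57 - q_R = 0 yields q_R = 57.
Then q_J = (158 - 57)/2 = 101/2.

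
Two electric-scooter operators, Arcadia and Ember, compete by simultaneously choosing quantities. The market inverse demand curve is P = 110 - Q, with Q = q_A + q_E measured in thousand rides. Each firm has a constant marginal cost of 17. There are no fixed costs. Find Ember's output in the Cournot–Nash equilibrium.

31

Each firm earns π_i = (110 - Q)q_i - 17q_i.
Setting ∂π_i/∂q_i = 0 with rivals' quantities fixed: 93 - 2q_i - q_j = 0.
With identical firms every q_j equals q_i, so q_j = q_i and 93 = 3q_i, giving q_i = 31.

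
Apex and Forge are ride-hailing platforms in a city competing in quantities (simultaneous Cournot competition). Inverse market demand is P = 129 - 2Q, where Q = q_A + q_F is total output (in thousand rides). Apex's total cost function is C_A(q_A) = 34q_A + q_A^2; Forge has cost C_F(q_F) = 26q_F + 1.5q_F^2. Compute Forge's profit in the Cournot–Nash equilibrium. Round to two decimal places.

444.01

Apex's profit: π_A = (129 - 2Q)q_A - (34q_A + q_A²). Setting ∂π_A/∂q_A = 0: 95 - 6q_A - 2(q_F) = 0.
Forge's profit: π_F = (129 - 2Q)q_F - (26q_F + (3/2)q_F²). Setting ∂π_F/∂q_F = 0: 103 - 7q_F - 2(q_A) = 0.
Best responses: q_A = (95 - 2q_F)/6, q_F = (103 - 2q_A)/7.
Solving the pair: q_A = 459/38, q_F = 214/19.
Price P = 129 - 2·(887/38) = 1564/19.
Forge's profit: (1564/19)·(214/19) - 26·(214/19) - (3/2)(214/19)² = 444.0055.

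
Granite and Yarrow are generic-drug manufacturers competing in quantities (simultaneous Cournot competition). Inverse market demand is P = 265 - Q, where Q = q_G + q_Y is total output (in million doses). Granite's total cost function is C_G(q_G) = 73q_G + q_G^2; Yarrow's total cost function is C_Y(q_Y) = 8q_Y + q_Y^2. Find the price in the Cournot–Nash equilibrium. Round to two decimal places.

175.20

Granite's profit: π_G = (265 - Q)q_G - (73q_G + q_G²). Setting ∂π_G/∂q_G = 0: 192 - 4q_G - (q_Y) = 0.
Yarrow's profit: π_Y = (265 - Q)q_Y - (8q_Y + q_Y²). Setting ∂π_Y/∂q_Y = 0: 257 - 4q_Y - (q_G) = 0.
Best responses: q_G = (192 - q_Y)/4, q_Y = (257 - q_G)/4.
Substituting one into the other gives q_G = 511/15 and q_Y = 836/15.
Total output Q = 449/5, so price P = 265 - 449/5 = 876/5.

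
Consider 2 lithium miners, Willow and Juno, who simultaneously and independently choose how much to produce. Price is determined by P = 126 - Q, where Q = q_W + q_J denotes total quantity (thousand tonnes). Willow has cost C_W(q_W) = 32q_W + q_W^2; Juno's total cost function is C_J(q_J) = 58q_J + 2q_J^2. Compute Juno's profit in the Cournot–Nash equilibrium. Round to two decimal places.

Willow's profit: π_W = (126 - Q)q_W - (32q_W + q_W²). Setting ∂π_W/∂q_W = 0: 94 - 4q_W - (q_J) = 0.
Juno's first-order condition: 68 - 6q_J - (q_W) = 0.
So q_W = (94 - q_J)/4 and q_J = (68 - q_W)/6.
Substituting one into the other gives q_W = 496/23 and q_J = 178/23.
Price P = 126 - 674/23 = 96.6957.
Juno's profit: 96.6957·(178/23) - 58·(178/23) - 2(178/23)² = 179.6824.

179.68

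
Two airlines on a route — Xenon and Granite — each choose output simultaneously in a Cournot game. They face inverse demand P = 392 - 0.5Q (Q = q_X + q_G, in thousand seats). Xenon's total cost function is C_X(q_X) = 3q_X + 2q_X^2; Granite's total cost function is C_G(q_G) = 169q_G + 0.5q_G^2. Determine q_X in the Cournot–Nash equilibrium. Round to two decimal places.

68.36

Xenon's profit: π_X = (392 - 0.5Q)q_X - (3q_X + 2q_X²). Setting ∂π_X/∂q_X = 0: 389 - 5q_X - (1/2)(q_G) = 0.
Granite's first-order condition: 223 - 2q_G - (1/2)(q_X) = 0.
Best responses: q_X = (389 - (1/2)q_G)/5, q_G = (223 - (1/2)q_X)/2.
Substituting one into the other gives q_X = 68.3590 and q_G = 94.4103.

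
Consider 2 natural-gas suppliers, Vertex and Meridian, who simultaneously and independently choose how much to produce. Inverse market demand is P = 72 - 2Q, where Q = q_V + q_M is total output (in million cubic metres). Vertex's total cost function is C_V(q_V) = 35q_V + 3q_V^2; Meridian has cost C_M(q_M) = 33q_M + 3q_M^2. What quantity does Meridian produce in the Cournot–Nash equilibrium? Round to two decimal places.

3.29

Vertex's profit: π_V = (72 - 2Q)q_V - (35q_V + 3q_V²). Setting ∂π_V/∂q_V = 0: 37 - 10q_V - 2(q_M) = 0.
Meridian's profit: π_M = (72 - 2Q)q_M - (33q_M + 3q_M²). Setting ∂π_M/∂q_M = 0: 39 - 10q_M - 2(q_V) = 0.
Rearranging gives the reaction functions q_V = (37 - 2q_M)/10 and q_M = (39 - 2q_V)/10.
Solving the pair: q_V = 73/24, q_M = 79/24.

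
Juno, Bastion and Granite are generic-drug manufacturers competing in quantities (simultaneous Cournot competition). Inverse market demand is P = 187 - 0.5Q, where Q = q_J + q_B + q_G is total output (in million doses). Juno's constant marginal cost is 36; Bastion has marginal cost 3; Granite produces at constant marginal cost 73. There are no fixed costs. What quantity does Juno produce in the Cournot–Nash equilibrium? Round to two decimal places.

77.50

Juno's profit: π_J = (187 - 0.5Q)q_J - (36q_J). Setting ∂π_J/∂q_J = 0: 151 - q_J - (1/2)(q_B + q_G) = 0.
Bastion's first-order condition: 184 - q_B - (1/2)(q_J + q_G) = 0.
Granite's first-order condition: 114 - q_G - (1/2)(q_J + q_B) = 0.
Adding the 3 conditions: 449 − Q − Q = 0, i.e. Q = 449/2.
Back-substituting: q_J = (151 − 449/4)/(1/2) = 155/2, q_B = (184 − 449/4)/(1/2) = 287/2, q_G = (114 − 449/4)/(1/2) = 7/2.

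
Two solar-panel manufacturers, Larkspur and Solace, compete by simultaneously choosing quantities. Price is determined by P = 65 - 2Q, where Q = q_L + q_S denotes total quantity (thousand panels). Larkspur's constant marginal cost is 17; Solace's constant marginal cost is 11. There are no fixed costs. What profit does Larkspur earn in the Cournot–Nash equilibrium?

98

Larkspur's profit: π_L = (65 - 2Q)q_L - (17q_L). Setting ∂π_L/∂q_L = 0: 48 - 4q_L - 2(q_S) = 0.
Solace's profit: π_S = (65 - 2Q)q_S - (11q_S). Setting ∂π_S/∂q_S = 0: 54 - 4q_S - 2(q_L) = 0.
Best responses: q_L = (48 - 2q_S)/4, q_S = (54 - 2q_L)/4.
Solving the pair: q_L = 7, q_S = 10.
Price P = 65 - 2·17 = 31.
Larkspur's profit: (31 - 17)·7 = 98.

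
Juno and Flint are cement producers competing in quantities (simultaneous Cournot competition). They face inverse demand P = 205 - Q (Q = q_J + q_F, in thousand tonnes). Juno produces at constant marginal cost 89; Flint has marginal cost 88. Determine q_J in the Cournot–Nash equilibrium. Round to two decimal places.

38.33

Juno's profit: π_J = (205 - Q)q_J - (89q_J). Setting ∂π_J/∂q_J = 0: 116 - 2q_J - (q_F) = 0.
Flint's profit: π_F = (205 - Q)q_F - (88q_F). Setting ∂π_F/∂q_F = 0: 117 - 2q_F - (q_J) = 0.
Best responses: q_J = (116 - q_F)/2, q_F = (117 - q_J)/2.
Solving the pair: q_J = 115/3, q_F = 118/3.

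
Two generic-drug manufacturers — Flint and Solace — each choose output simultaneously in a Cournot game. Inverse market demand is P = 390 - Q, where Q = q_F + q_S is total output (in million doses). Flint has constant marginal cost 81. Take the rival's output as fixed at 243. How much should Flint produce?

With the rival's output fixed at 243, Flint's profit is π_F = (390 - 243 - q_F)q_F - (81q_F) = (147 - q_F)q_F - (81q_F).
∂π_F/∂q_F = 66 - 2q_F = 0, so q_F = 33.

33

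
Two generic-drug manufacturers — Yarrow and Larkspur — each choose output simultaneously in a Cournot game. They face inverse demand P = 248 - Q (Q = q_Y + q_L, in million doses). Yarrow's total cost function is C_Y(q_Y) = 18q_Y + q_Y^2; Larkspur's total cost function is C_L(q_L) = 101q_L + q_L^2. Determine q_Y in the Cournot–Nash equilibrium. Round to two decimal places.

51.53

Yarrow's profit: π_Y = (248 - Q)q_Y - (18q_Y + q_Y²). Setting ∂π_Y/∂q_Y = 0: 230 - 4q_Y - (q_L) = 0.
Larkspur's first-order condition: 147 - 4q_L - (q_Y) = 0.
Rearranging gives the reaction functions q_Y = (230 - q_L)/4 and q_L = (147 - q_Y)/4.
Substituting one into the other gives q_Y = 773/15 and q_L = 358/15.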